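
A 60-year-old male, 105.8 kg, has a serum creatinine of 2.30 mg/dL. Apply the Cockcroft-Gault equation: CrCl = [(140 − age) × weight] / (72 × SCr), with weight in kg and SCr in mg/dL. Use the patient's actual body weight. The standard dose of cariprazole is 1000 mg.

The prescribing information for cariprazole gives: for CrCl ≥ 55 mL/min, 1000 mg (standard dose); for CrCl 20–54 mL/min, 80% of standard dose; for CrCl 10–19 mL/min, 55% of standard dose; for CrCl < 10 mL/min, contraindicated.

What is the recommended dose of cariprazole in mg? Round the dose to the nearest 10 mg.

CrCl = (140 − 60) × 105.8 / (72 × 2.3) = 8464.0 / 165.60 ≈ 51.1 mL/min
CrCl ≈ 51 mL/min → bracket 20–54 mL/min.
80% of 1000 mg = 800 mg

800 mg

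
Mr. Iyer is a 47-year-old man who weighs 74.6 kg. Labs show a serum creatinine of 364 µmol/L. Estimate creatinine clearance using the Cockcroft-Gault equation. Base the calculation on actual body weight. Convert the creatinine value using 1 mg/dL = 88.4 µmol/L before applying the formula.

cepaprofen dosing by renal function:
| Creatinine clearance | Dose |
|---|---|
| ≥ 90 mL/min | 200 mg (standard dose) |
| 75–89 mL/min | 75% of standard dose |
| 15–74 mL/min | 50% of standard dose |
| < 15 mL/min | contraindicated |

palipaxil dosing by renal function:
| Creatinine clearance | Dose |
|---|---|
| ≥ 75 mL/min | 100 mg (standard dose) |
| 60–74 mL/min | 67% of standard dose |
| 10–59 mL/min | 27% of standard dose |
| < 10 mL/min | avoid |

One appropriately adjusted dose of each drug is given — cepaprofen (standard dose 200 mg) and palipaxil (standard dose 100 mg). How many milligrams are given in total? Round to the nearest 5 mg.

125 mg

SCr = 364 / 88.4 = 4.118 mg/dL
CrCl = (140 − 47) × 74.6 / (72 × 4.118) = 6937.8 / 296.50 ≈ 23.4 mL/min
CrCl ≈ 23 mL/min.
cepaprofen: 15–74 mL/min → 50% of 200 mg = 100 mg.
palipaxil: 10–59 mL/min → 27% of 100 mg = 27 mg.
Total = 100 + 27 = 127 mg.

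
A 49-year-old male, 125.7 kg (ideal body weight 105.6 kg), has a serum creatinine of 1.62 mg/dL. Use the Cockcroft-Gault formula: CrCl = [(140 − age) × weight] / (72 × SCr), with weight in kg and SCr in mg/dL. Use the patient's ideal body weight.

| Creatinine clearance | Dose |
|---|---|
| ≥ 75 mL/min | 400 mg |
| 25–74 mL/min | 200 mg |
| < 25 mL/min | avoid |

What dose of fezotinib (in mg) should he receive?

400 mg

CrCl = (140 − 49) × 105.6 / (72 × 1.62) = 9609.6 / 116.64 ≈ 82.4 mL/min
CrCl ≈ 82 mL/min → bracket ≥ 75 mL/min.
Dose for this bracket: 400 mg.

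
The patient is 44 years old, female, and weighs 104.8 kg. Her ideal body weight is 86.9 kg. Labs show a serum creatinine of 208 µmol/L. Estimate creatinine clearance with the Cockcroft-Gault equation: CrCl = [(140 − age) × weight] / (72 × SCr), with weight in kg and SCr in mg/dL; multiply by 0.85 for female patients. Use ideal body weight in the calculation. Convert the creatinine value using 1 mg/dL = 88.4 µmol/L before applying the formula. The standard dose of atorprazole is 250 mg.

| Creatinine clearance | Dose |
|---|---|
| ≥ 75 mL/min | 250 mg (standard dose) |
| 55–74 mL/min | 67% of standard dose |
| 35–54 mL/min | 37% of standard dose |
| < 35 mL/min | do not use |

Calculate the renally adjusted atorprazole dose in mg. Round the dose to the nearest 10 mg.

SCr = 208 / 88.4 = 2.353 mg/dL
CrCl = (140 − 44) × 86.9 / (72 × 2.353) × 0.85 = 8342.4 / 169.42 × 0.85 ≈ 41.9 mL/min
CrCl ≈ 42 mL/min → bracket 35–54 mL/min.
37% of 250 mg = 92.5 mg → 90 mg

90 mg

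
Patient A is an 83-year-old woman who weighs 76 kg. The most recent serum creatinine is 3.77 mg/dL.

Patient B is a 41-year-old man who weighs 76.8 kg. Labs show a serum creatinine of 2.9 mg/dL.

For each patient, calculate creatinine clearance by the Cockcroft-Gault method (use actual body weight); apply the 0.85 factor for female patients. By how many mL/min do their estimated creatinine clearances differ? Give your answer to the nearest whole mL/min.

23 mL/min

Patient A: CrCl = (140 − 83) × 76 / (72 × 3.77) × 0.85 = 4332.0 / 271.44 × 0.85 ≈ 13.6 mL/min
Patient B: CrCl = (140 − 41) × 76.8 / (72 × 2.9) = 7603.2 / 208.80 ≈ 36.4 mL/min
|13.6 − 36.4| = 22.8 mL/min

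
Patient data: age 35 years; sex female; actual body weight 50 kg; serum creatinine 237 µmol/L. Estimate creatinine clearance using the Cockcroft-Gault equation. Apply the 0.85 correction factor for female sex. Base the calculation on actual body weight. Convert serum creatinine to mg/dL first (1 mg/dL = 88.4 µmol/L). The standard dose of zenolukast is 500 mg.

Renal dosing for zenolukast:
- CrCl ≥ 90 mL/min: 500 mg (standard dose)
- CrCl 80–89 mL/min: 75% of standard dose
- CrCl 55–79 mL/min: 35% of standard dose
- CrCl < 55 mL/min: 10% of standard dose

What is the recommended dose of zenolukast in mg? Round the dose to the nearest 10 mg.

SCr = 237 / 88.4 = 2.681 mg/dL
CrCl = (140 − 35) × 50 / (72 × 2.681) × 0.85 = 5250.0 / 193.03 × 0.85 ≈ 23.1 mL/min
CrCl ≈ 23 mL/min → bracket < 55 mL/min.
10% of 500 mg = 50 mg

50 mg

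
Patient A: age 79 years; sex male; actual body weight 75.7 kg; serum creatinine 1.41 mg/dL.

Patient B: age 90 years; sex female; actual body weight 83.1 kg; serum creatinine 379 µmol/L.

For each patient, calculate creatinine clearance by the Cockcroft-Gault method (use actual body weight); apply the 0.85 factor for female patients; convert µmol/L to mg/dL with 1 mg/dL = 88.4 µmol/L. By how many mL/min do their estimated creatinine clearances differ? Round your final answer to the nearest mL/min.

34 mL/min

Patient A: CrCl = (140 − 79) × 75.7 / (72 × 1.41) = 4617.7 / 101.52 ≈ 45.5 mL/min
Patient B: SCr = 379 / 88.4 = 4.287 mg/dL
Patient B: CrCl = (140 − 90) × 83.1 / (72 × 4.287) × 0.85 = 4155.0 / 308.66 × 0.85 ≈ 11.4 mL/min
|45.5 − 11.4| = 34.1 mL/min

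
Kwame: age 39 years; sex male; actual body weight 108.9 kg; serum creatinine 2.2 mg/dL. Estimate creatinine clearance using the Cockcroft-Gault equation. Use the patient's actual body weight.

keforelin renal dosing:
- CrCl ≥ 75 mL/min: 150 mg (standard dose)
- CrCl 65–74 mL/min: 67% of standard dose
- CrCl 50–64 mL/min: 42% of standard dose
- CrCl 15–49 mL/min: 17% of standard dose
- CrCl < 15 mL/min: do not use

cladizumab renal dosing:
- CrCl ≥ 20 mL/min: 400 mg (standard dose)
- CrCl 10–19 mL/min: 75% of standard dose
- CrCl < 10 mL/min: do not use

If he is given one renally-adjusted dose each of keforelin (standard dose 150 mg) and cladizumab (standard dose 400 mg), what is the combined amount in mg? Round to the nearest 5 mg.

500 mg

CrCl = (140 − 39) × 108.9 / (72 × 2.2) = 10998.9 / 158.40 ≈ 69.4 mL/min
CrCl ≈ 69 mL/min.
keforelin: 65–74 mL/min → 67% of 150 mg = 100.5 mg.
cladizumab: ≥ 20 mL/min → 100% of 400 mg = 400 mg.
Total = 100.5 + 400 = 500.5 mg.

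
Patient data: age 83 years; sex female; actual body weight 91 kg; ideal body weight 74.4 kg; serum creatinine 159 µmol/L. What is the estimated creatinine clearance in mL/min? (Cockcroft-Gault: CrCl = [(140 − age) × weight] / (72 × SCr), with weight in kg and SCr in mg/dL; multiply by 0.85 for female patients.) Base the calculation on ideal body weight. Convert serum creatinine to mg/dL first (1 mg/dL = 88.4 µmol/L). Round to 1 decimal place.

SCr = 159 / 88.4 = 1.799 mg/dL
CrCl = (140 − 83) × 74.4 / (72 × 1.799) × 0.85 = 4240.8 / 129.53 × 0.85 ≈ 27.8 mL/min

27.8 mL/min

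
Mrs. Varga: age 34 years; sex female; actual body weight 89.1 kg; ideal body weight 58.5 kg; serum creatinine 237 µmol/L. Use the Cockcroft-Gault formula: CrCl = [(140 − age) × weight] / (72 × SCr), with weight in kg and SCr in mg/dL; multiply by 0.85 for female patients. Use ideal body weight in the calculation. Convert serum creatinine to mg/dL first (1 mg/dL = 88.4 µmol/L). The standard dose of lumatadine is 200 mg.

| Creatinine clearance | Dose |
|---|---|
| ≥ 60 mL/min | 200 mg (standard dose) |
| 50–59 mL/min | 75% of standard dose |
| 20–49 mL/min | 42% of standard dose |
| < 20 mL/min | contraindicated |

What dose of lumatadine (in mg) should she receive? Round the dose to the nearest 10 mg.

80 mg

SCr = 237 / 88.4 = 2.681 mg/dL
CrCl = (140 − 34) × 58.5 / (72 × 2.681) × 0.85 = 6201.0 / 193.03 × 0.85 ≈ 27.3 mL/min
CrCl ≈ 27 mL/min → bracket 20–49 mL/min.
42% of 200 mg = 84 mg → 80 mg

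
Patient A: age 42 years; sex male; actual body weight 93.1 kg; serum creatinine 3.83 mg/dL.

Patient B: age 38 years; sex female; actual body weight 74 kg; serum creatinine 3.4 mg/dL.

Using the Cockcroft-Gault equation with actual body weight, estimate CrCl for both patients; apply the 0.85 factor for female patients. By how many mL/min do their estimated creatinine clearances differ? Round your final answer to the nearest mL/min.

7 mL/min

Patient A: CrCl = (140 − 42) × 93.1 / (72 × 3.83) = 9123.8 / 275.76 ≈ 33.1 mL/min
Patient B: CrCl = (140 − 38) × 74 / (72 × 3.4) × 0.85 = 7548.0 / 244.80 × 0.85 ≈ 26.2 mL/min
|33.1 − 26.2| = 6.9 mL/min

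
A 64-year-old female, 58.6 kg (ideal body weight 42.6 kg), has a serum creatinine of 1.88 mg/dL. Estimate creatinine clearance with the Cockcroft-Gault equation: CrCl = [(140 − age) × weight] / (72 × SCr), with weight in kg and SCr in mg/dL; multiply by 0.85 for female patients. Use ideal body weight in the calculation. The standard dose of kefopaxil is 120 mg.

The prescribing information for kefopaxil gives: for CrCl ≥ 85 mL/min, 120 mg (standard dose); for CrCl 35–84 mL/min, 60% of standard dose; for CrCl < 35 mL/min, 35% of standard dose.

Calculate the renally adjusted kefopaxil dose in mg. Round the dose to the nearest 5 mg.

CrCl = (140 − 64) × 42.6 / (72 × 1.88) × 0.85 = 3237.6 / 135.36 × 0.85 ≈ 20.3 mL/min
CrCl ≈ 20 mL/min → bracket < 35 mL/min.
35% of 120 mg = 42 mg → 40 mg

40 mg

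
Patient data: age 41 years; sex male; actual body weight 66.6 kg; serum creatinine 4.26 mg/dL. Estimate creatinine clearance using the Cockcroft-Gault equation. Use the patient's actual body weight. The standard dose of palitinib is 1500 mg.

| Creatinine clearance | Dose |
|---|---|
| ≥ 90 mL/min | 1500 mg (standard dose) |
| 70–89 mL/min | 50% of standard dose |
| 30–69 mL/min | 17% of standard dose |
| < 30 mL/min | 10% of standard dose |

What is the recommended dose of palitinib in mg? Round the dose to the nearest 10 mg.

150 mg

CrCl = (140 − 41) × 66.6 / (72 × 4.26) = 6593.4 / 306.72 ≈ 21.5 mL/min
CrCl ≈ 21 mL/min → bracket < 30 mL/min.
10% of 1500 mg = 150 mg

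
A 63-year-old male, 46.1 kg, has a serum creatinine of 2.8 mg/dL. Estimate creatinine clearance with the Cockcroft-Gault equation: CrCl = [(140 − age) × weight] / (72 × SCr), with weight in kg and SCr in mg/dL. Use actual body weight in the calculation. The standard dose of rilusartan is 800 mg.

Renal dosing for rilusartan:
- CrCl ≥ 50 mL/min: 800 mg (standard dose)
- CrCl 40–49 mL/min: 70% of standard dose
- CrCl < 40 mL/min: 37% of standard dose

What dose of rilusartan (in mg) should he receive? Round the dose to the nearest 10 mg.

CrCl = (140 − 63) × 46.1 / (72 × 2.8) = 3549.7 / 201.60 ≈ 17.6 mL/min
CrCl ≈ 18 mL/min → bracket < 40 mL/min.
37% of 800 mg = 296 mg → 300 mg

300 mg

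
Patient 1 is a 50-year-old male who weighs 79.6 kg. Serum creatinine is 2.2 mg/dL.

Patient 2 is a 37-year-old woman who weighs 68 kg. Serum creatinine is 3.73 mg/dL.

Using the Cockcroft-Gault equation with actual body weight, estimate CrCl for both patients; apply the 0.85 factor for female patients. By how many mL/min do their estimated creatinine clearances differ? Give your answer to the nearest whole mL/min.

Patient 1: CrCl = (140 − 50) × 79.6 / (72 × 2.2) = 7164.0 / 158.40 ≈ 45.2 mL/min
Patient 2: CrCl = (140 − 37) × 68 / (72 × 3.73) × 0.85 = 7004.0 / 268.56 × 0.85 ≈ 22.2 mL/min
|45.2 − 22.2| = 23.0 mL/min

23 mL/min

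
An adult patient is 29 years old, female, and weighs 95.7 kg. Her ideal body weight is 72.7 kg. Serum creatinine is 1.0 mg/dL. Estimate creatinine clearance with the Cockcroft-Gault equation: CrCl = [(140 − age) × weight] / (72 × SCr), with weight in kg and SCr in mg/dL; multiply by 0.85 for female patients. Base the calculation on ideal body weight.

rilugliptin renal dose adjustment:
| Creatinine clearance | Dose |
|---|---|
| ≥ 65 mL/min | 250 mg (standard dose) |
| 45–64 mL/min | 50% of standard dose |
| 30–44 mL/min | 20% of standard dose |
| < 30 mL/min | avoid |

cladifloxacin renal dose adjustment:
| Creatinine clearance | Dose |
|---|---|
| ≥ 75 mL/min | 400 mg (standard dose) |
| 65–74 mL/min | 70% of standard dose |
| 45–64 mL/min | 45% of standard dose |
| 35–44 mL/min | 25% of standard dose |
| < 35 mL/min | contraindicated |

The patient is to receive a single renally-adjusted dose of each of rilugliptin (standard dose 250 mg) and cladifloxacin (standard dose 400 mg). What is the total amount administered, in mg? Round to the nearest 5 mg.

650 mg

CrCl = (140 − 29) × 72.7 / (72 × 1) × 0.85 = 8069.7 / 72.00 × 0.85 ≈ 95.3 mL/min
CrCl ≈ 95 mL/min.
rilugliptin: ≥ 65 mL/min → 100% of 250 mg = 250 mg.
cladifloxacin: ≥ 75 mL/min → 100% of 400 mg = 400 mg.
Total = 250 + 400 = 650 mg.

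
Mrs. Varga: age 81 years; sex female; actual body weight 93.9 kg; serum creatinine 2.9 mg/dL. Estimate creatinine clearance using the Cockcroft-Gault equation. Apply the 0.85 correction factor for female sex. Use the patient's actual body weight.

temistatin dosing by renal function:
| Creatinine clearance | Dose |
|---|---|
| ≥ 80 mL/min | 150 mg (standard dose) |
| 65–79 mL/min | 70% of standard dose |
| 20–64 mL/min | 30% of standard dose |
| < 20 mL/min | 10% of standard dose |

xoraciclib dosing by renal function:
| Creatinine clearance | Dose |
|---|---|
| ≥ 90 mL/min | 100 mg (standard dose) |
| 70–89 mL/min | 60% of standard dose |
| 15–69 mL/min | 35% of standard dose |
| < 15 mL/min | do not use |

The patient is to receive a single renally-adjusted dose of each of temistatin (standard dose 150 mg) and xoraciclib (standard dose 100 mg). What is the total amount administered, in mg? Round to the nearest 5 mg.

CrCl = (140 − 81) × 93.9 / (72 × 2.9) × 0.85 = 5540.1 / 208.80 × 0.85 ≈ 22.6 mL/min
CrCl ≈ 23 mL/min.
temistatin: 20–64 mL/min → 30% of 150 mg = 45 mg.
xoraciclib: 15–69 mL/min → 35% of 100 mg = 35 mg.
Total = 45 + 35 = 80 mg.

80 mg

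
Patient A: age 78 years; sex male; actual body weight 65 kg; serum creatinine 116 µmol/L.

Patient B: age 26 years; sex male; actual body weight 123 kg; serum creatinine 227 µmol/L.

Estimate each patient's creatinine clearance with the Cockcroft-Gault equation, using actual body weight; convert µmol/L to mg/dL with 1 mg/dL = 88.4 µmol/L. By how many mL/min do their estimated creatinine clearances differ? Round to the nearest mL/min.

33 mL/min

Patient A: SCr = 116 / 88.4 = 1.312 mg/dL
Patient A: CrCl = (140 − 78) × 65 / (72 × 1.312) = 4030.0 / 94.46 ≈ 42.7 mL/min
Patient B: SCr = 227 / 88.4 = 2.568 mg/dL
Patient B: CrCl = (140 − 26) × 123 / (72 × 2.568) = 14022.0 / 184.90 ≈ 75.8 mL/min
|42.7 − 75.8| = 33.1 mL/min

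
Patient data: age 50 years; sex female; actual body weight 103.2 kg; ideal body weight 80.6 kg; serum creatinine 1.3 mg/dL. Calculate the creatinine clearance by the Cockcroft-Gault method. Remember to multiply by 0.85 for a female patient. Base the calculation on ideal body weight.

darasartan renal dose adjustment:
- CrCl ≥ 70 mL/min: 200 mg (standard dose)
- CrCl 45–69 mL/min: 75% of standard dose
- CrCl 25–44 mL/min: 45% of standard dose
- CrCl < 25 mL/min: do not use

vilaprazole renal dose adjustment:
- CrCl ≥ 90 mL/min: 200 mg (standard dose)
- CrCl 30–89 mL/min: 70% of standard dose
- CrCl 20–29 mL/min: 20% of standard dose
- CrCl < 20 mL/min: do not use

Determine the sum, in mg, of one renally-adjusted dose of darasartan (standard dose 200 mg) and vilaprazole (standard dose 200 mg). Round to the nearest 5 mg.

290 mg

CrCl = (140 − 50) × 80.6 / (72 × 1.3) × 0.85 = 7254.0 / 93.60 × 0.85 ≈ 65.9 mL/min
CrCl ≈ 66 mL/min.
darasartan: 45–69 mL/min → 75% of 200 mg = 150 mg.
vilaprazole: 30–89 mL/min → 70% of 200 mg = 140 mg.
Total = 150 + 140 = 290 mg.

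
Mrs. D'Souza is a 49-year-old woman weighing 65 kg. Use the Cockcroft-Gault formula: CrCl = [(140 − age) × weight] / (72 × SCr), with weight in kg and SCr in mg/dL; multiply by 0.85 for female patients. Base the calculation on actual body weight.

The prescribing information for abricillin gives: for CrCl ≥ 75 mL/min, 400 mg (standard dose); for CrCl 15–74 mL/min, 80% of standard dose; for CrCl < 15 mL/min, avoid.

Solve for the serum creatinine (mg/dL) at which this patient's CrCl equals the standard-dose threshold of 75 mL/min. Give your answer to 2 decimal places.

Standard dose requires CrCl ≥ 75 mL/min.
Set (140 − 49) × 65 × 0.85 / (72 × SCr) = 75
SCr = (140 − 49) × 65 × 0.85 / (72 × 75) = 0.931 mg/dL

0.93 mg/dL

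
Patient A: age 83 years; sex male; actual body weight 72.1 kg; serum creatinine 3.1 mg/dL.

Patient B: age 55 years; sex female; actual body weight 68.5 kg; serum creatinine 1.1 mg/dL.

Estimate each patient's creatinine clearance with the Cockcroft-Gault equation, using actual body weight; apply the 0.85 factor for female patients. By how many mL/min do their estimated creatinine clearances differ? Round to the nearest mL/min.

Patient A: CrCl = (140 − 83) × 72.1 / (72 × 3.1) = 4109.7 / 223.20 ≈ 18.4 mL/min
Patient B: CrCl = (140 − 55) × 68.5 / (72 × 1.1) × 0.85 = 5822.5 / 79.20 × 0.85 ≈ 62.5 mL/min
|18.4 − 62.5| = 44.1 mL/min

44 mL/min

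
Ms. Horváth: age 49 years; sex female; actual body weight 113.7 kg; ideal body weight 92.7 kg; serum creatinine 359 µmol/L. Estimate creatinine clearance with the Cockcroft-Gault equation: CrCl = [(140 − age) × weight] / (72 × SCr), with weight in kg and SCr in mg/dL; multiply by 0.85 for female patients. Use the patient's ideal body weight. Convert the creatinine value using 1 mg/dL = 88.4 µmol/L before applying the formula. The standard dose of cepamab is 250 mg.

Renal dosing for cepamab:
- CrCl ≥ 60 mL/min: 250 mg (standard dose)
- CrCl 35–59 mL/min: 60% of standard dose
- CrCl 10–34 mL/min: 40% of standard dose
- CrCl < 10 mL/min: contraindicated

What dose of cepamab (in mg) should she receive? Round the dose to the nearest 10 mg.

SCr = 359 / 88.4 = 4.061 mg/dL
CrCl = (140 − 49) × 92.7 / (72 × 4.061) × 0.85 = 8435.7 / 292.39 × 0.85 ≈ 24.5 mL/min
CrCl ≈ 25 mL/min → bracket 10–34 mL/min.
40% of 250 mg = 100 mg

100 mg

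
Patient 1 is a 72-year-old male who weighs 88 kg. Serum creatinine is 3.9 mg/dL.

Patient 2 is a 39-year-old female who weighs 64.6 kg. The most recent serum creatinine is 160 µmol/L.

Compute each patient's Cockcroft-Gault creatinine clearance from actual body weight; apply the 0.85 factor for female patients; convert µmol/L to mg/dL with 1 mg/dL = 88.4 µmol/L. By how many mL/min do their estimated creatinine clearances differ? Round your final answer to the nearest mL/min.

Patient 1: CrCl = (140 − 72) × 88 / (72 × 3.9) = 5984.0 / 280.80 ≈ 21.3 mL/min
Patient 2: SCr = 160 / 88.4 = 1.81 mg/dL
Patient 2: CrCl = (140 − 39) × 64.6 / (72 × 1.81) × 0.85 = 6524.6 / 130.32 × 0.85 ≈ 42.6 mL/min
|21.3 − 42.6| = 21.3 mL/min

21 mL/min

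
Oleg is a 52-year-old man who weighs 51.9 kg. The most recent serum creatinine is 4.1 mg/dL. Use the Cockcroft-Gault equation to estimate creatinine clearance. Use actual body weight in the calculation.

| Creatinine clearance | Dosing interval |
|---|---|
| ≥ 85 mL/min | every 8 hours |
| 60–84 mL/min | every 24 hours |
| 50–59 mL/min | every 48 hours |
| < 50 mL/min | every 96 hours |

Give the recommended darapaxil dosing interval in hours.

every 96 hours

CrCl = (140 − 52) × 51.9 / (72 × 4.1) = 4567.2 / 295.20 ≈ 15.5 mL/min
CrCl ≈ 15 mL/min → bracket < 50 mL/min → every 96 hours.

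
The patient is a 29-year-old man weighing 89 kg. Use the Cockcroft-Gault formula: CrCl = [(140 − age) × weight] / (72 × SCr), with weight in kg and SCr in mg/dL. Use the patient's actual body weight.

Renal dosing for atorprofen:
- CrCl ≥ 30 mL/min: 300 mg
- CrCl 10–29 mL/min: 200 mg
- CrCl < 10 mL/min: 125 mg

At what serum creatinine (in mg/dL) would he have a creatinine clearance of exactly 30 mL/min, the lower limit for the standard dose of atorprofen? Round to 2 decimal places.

Standard dose requires CrCl ≥ 30 mL/min.
Set (140 − 29) × 89 / (72 × SCr) = 30
SCr = (140 − 29) × 89 / (72 × 30) = 4.574 mg/dL

4.57 mg/dL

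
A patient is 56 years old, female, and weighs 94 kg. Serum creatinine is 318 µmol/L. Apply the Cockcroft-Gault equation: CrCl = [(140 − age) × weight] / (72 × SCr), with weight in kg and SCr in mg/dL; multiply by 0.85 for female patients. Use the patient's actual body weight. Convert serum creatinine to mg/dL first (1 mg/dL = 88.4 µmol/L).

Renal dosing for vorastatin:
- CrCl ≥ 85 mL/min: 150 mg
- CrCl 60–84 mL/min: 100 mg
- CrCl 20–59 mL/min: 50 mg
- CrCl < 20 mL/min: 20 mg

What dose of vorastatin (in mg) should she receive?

50 mg

SCr = 318 / 88.4 = 3.597 mg/dL
CrCl = (140 − 56) × 94 / (72 × 3.597) × 0.85 = 7896.0 / 258.98 × 0.85 ≈ 25.9 mL/min
CrCl ≈ 26 mL/min → bracket 20–59 mL/min.
Dose for this bracket: 50 mg.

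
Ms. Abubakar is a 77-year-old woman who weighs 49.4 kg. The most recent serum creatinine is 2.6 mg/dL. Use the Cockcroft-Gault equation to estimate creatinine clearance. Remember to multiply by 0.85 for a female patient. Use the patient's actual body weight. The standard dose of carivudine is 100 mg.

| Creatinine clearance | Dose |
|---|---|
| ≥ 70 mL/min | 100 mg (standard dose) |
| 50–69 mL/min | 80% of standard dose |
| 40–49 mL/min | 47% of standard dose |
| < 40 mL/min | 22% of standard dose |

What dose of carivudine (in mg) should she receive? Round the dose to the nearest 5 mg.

CrCl = (140 − 77) × 49.4 / (72 × 2.6) × 0.85 = 3112.2 / 187.20 × 0.85 ≈ 14.1 mL/min
CrCl ≈ 14 mL/min → bracket < 40 mL/min.
22% of 100 mg = 22 mg → 20 mg

20 mg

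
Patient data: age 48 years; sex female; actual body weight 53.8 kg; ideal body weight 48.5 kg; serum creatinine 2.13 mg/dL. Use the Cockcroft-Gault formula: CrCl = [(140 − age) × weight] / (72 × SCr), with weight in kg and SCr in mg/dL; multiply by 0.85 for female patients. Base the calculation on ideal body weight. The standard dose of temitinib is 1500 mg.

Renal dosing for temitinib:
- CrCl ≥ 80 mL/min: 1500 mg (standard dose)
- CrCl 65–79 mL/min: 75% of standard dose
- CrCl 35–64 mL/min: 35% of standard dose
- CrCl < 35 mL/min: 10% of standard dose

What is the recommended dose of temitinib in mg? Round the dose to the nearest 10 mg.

CrCl = (140 − 48) × 48.5 / (72 × 2.13) × 0.85 = 4462.0 / 153.36 × 0.85 ≈ 24.7 mL/min
CrCl ≈ 25 mL/min → bracket < 35 mL/min.
10% of 1500 mg = 150 mg

150 mg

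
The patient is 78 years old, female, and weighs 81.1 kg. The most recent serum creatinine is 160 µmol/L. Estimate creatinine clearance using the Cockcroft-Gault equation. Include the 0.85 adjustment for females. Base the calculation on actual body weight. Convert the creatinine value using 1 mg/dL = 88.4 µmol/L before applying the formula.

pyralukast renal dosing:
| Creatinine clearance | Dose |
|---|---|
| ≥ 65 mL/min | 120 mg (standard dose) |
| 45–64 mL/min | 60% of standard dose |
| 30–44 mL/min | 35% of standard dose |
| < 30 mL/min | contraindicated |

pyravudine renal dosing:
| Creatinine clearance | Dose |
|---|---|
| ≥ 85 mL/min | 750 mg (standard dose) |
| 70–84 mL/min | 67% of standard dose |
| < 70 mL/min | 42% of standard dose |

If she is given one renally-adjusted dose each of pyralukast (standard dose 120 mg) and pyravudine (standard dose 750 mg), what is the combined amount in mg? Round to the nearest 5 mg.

SCr = 160 / 88.4 = 1.81 mg/dL
CrCl = (140 − 78) × 81.1 / (72 × 1.81) × 0.85 = 5028.2 / 130.32 × 0.85 ≈ 32.8 mL/min
CrCl ≈ 33 mL/min.
pyralukast: 30–44 mL/min → 35% of 120 mg = 42 mg.
pyravudine: < 70 mL/min → 42% of 750 mg = 315 mg.
Total = 42 + 315 = 357 mg.

355 mg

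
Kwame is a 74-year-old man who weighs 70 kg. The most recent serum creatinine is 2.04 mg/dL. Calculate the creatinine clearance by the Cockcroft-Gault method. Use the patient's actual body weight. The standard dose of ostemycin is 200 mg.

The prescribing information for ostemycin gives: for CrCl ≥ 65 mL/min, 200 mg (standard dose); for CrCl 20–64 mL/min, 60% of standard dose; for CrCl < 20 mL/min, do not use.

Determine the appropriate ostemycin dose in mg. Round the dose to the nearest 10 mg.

120 mg

CrCl = (140 − 74) × 70 / (72 × 2.04) = 4620.0 / 146.88 ≈ 31.5 mL/min
CrCl ≈ 31 mL/min → bracket 20–64 mL/min.
60% of 200 mg = 120 mg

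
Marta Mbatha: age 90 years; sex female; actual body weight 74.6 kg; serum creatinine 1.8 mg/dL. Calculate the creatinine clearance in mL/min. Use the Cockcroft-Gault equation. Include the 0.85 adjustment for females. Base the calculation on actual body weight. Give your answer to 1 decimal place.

24.5 mL/min

CrCl = (140 − 90) × 74.6 / (72 × 1.8) × 0.85 = 3730.0 / 129.60 × 0.85 ≈ 24.5 mL/min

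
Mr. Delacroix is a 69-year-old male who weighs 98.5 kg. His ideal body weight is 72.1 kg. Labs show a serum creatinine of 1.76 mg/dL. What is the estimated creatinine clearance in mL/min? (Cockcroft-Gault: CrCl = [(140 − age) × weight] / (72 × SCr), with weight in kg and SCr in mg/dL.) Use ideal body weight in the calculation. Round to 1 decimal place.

CrCl = (140 − 69) × 72.1 / (72 × 1.76) = 5119.1 / 126.72 ≈ 40.4 mL/min

40.4 mL/min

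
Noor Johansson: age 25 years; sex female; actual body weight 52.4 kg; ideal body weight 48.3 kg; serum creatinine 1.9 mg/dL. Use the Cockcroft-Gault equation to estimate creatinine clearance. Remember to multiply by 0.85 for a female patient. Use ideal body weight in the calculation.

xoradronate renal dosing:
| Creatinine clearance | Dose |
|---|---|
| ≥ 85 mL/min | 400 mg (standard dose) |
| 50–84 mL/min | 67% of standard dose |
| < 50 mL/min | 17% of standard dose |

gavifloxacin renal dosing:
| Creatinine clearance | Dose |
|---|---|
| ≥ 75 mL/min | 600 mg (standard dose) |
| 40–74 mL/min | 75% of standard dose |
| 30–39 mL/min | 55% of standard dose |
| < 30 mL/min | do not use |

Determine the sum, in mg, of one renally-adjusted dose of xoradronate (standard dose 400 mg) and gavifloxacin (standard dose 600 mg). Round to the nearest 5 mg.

CrCl = (140 − 25) × 48.3 / (72 × 1.9) × 0.85 = 5554.5 / 136.80 × 0.85 ≈ 34.5 mL/min
CrCl ≈ 35 mL/min.
xoradronate: < 50 mL/min → 17% of 400 mg = 68 mg.
gavifloxacin: 30–39 mL/min → 55% of 600 mg = 330 mg.
Total = 68 + 330 = 398 mg.

400 mg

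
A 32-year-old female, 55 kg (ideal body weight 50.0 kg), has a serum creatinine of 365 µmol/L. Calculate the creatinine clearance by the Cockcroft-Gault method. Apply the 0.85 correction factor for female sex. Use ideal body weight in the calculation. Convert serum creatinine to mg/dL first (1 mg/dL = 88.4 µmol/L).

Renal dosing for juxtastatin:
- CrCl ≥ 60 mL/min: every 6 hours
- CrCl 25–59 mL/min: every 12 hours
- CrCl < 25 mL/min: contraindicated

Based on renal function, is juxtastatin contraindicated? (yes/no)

yes

SCr = 365 / 88.4 = 4.129 mg/dL
CrCl = (140 − 32) × 50 / (72 × 4.129) × 0.85 = 5400.0 / 297.29 × 0.85 ≈ 15.4 mL/min
CrCl ≈ 15 mL/min, which is < 25 mL/min.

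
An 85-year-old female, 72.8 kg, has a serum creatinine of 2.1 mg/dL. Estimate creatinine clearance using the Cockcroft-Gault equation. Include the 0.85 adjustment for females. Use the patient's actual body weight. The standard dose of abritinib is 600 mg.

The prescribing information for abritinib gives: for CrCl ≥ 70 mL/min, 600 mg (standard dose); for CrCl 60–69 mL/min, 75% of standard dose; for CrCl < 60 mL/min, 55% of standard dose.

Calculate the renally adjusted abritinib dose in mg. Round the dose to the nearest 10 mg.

CrCl = (140 − 85) × 72.8 / (72 × 2.1) × 0.85 = 4004.0 / 151.20 × 0.85 ≈ 22.5 mL/min
CrCl ≈ 23 mL/min → bracket < 60 mL/min.
55% of 600 mg = 330 mg

330 mg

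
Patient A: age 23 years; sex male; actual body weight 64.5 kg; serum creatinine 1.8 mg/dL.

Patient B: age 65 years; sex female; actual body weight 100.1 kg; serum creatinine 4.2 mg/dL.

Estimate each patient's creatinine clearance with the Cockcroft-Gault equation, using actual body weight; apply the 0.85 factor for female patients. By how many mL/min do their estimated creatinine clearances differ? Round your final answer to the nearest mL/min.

Patient A: CrCl = (140 − 23) × 64.5 / (72 × 1.8) = 7546.5 / 129.60 ≈ 58.2 mL/min
Patient B: CrCl = (140 − 65) × 100.1 / (72 × 4.2) × 0.85 = 7507.5 / 302.40 × 0.85 ≈ 21.1 mL/min
|58.2 − 21.1| = 37.1 mL/min

37 mL/min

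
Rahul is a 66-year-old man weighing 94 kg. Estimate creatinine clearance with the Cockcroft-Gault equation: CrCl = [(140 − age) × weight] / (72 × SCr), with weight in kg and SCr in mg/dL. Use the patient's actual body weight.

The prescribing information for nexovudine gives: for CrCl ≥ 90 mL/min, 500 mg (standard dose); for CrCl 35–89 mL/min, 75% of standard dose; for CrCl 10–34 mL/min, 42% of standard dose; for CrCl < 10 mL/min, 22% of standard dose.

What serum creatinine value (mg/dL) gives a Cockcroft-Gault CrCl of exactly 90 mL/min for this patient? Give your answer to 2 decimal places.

Standard dose requires CrCl ≥ 90 mL/min.
Set (140 − 66) × 94 / (72 × SCr) = 90
SCr = (140 − 66) × 94 / (72 × 90) = 1.073 mg/dL

1.07 mg/dL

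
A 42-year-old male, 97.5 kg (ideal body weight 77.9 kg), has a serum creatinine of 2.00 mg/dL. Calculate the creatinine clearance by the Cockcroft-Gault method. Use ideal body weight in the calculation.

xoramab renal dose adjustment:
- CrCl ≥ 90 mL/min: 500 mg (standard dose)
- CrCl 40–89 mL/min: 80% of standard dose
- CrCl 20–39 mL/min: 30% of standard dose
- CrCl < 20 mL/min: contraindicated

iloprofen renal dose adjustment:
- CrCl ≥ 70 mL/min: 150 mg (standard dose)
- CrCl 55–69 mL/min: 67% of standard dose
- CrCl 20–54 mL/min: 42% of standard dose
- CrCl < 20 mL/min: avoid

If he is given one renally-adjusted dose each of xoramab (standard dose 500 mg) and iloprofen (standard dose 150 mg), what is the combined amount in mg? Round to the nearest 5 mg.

CrCl = (140 − 42) × 77.9 / (72 × 2) = 7634.2 / 144.00 ≈ 53.0 mL/min
CrCl ≈ 53 mL/min.
xoramab: 40–89 mL/min → 80% of 500 mg = 400 mg.
iloprofen: 20–54 mL/min → 42% of 150 mg = 63 mg.
Total = 400 + 63 = 463 mg.

465 mg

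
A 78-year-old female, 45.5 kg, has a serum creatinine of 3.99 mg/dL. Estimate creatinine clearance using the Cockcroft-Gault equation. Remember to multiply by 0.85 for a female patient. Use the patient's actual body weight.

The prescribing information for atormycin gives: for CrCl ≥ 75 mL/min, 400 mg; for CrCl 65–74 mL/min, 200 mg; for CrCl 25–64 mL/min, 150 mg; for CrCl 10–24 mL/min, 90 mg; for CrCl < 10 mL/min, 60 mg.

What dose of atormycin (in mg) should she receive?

60 mg

CrCl = (140 − 78) × 45.5 / (72 × 3.99) × 0.85 = 2821.0 / 287.28 × 0.85 ≈ 8.3 mL/min
CrCl ≈ 8 mL/min → bracket < 10 mL/min.
Dose for this bracket: 60 mg.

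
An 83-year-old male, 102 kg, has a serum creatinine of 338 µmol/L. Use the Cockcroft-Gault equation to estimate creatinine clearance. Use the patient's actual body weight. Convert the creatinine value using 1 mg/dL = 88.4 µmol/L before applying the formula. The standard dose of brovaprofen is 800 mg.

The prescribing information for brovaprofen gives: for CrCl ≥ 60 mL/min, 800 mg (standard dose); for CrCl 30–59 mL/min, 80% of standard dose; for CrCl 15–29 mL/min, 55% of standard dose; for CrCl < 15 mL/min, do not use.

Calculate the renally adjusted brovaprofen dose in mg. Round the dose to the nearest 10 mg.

440 mg

SCr = 338 / 88.4 = 3.824 mg/dL
CrCl = (140 − 83) × 102 / (72 × 3.824) = 5814.0 / 275.33 ≈ 21.1 mL/min
CrCl ≈ 21 mL/min → bracket 15–29 mL/min.
55% of 800 mg = 440 mg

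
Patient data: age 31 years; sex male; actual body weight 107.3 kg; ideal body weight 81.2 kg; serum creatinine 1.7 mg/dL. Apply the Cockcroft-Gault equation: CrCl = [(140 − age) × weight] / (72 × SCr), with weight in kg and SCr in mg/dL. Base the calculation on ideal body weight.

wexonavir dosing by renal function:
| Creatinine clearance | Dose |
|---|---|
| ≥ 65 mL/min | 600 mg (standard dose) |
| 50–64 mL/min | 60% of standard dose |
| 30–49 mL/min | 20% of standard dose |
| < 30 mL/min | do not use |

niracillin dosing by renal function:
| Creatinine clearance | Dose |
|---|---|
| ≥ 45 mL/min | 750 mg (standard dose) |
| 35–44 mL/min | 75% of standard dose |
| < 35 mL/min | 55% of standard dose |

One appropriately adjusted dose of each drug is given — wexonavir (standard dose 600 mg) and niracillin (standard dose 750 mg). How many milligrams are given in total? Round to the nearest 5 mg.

1350 mg

CrCl = (140 − 31) × 81.2 / (72 × 1.7) = 8850.8 / 122.40 ≈ 72.3 mL/min
CrCl ≈ 72 mL/min.
wexonavir: ≥ 65 mL/min → 100% of 600 mg = 600 mg.
niracillin: ≥ 45 mL/min → 100% of 750 mg = 750 mg.
Total = 600 + 750 = 1350 mg.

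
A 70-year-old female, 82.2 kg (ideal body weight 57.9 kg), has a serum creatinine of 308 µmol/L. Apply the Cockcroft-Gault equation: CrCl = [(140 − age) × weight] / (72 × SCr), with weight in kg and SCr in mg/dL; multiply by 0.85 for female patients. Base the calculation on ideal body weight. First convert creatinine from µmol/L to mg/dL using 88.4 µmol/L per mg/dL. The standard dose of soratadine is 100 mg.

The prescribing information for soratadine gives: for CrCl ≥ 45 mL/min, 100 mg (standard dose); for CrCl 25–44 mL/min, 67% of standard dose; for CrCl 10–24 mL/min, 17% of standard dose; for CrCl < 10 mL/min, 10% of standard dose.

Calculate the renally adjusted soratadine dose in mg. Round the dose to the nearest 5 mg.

SCr = 308 / 88.4 = 3.484 mg/dL
CrCl = (140 − 70) × 57.9 / (72 × 3.484) × 0.85 = 4053.0 / 250.85 × 0.85 ≈ 13.7 mL/min
CrCl ≈ 14 mL/min → bracket 10–24 mL/min.
17% of 100 mg = 17 mg → 15 mg

15 mg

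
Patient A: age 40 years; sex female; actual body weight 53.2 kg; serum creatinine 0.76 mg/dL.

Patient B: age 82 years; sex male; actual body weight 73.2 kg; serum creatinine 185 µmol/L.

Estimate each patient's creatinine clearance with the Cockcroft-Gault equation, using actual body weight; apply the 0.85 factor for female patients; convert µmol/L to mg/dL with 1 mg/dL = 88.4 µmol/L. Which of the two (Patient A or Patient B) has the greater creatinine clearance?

Patient A: CrCl = (140 − 40) × 53.2 / (72 × 0.76) × 0.85 = 5320.0 / 54.72 × 0.85 ≈ 82.6 mL/min
Patient B: SCr = 185 / 88.4 = 2.093 mg/dL
Patient B: CrCl = (140 − 82) × 73.2 / (72 × 2.093) = 4245.6 / 150.70 ≈ 28.2 mL/min
82.6 vs 28.2 mL/min → Patient A is higher.

Patient A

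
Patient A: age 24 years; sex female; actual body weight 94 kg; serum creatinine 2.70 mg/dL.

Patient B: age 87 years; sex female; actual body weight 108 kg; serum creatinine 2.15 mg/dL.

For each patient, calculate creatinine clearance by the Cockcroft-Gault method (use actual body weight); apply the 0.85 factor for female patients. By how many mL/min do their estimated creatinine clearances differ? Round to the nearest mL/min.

Patient A: CrCl = (140 − 24) × 94 / (72 × 2.7) × 0.85 = 10904.0 / 194.40 × 0.85 ≈ 47.7 mL/min
Patient B: CrCl = (140 − 87) × 108 / (72 × 2.15) × 0.85 = 5724.0 / 154.80 × 0.85 ≈ 31.4 mL/min
|47.7 − 31.4| = 16.3 mL/min

16 mL/min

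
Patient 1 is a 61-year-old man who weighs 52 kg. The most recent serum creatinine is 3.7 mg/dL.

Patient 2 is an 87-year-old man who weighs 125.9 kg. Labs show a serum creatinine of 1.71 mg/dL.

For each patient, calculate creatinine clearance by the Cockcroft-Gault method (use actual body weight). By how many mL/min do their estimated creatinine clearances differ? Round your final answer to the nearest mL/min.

Patient 1: CrCl = (140 − 61) × 52 / (72 × 3.7) = 4108.0 / 266.40 ≈ 15.4 mL/min
Patient 2: CrCl = (140 − 87) × 125.9 / (72 × 1.71) = 6672.7 / 123.12 ≈ 54.2 mL/min
|15.4 − 54.2| = 38.8 mL/min

39 mL/min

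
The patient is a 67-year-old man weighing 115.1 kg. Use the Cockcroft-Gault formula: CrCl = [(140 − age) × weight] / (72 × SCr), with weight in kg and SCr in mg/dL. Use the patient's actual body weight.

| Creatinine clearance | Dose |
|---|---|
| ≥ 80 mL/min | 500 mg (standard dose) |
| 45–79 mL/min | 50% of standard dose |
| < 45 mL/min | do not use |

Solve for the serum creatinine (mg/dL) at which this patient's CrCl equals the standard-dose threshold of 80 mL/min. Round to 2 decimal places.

Standard dose requires CrCl ≥ 80 mL/min.
Set (140 − 67) × 115.1 / (72 × SCr) = 80
SCr = (140 − 67) × 115.1 / (72 × 80) = 1.459 mg/dL

1.46 mg/dL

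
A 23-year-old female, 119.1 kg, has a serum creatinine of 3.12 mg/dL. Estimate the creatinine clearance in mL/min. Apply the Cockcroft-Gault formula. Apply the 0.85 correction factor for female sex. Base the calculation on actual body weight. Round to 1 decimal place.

CrCl = (140 − 23) × 119.1 / (72 × 3.12) × 0.85 = 13934.7 / 224.64 × 0.85 ≈ 52.7 mL/min

52.7 mL/min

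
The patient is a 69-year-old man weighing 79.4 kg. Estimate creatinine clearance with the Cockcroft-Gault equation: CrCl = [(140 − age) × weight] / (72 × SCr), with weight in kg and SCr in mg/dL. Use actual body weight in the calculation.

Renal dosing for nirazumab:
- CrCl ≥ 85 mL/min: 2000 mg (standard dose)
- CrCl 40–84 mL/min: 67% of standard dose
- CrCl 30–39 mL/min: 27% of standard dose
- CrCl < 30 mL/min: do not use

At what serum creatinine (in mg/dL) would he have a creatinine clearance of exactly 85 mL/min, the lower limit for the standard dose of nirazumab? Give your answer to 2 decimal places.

0.92 mg/dL

Standard dose requires CrCl ≥ 85 mL/min.
Set (140 − 69) × 79.4 / (72 × SCr) = 85
SCr = (140 − 69) × 79.4 / (72 × 85) = 0.921 mg/dL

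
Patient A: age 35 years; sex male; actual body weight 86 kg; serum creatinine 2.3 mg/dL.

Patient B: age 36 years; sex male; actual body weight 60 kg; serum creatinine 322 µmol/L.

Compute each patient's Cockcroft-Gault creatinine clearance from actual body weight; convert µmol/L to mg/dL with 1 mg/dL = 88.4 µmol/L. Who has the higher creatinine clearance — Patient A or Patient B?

Patient A

Patient A: CrCl = (140 − 35) × 86 / (72 × 2.3) = 9030.0 / 165.60 ≈ 54.5 mL/min
Patient B: SCr = 322 / 88.4 = 3.643 mg/dL
Patient B: CrCl = (140 − 36) × 60 / (72 × 3.643) = 6240.0 / 262.30 ≈ 23.8 mL/min
54.5 vs 23.8 mL/min → Patient A is higher.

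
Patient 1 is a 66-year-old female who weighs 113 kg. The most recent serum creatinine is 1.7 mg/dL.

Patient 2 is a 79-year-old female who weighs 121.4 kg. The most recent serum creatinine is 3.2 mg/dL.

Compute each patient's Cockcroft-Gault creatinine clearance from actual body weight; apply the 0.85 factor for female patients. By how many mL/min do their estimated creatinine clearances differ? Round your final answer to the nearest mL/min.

31 mL/min

Patient 1: CrCl = (140 − 66) × 113 / (72 × 1.7) × 0.85 = 8362.0 / 122.40 × 0.85 ≈ 58.1 mL/min
Patient 2: CrCl = (140 − 79) × 121.4 / (72 × 3.2) × 0.85 = 7405.4 / 230.40 × 0.85 ≈ 27.3 mL/min
|58.1 − 27.3| = 30.8 mL/min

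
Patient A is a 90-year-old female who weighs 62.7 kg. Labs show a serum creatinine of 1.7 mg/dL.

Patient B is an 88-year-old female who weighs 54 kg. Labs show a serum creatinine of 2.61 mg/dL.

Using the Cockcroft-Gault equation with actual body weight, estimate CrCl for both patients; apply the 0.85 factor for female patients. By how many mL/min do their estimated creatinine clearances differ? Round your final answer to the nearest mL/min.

9 mL/min

Patient A: CrCl = (140 − 90) × 62.7 / (72 × 1.7) × 0.85 = 3135.0 / 122.40 × 0.85 ≈ 21.8 mL/min
Patient B: CrCl = (140 − 88) × 54 / (72 × 2.61) × 0.85 = 2808.0 / 187.92 × 0.85 ≈ 12.7 mL/min
|21.8 − 12.7| = 9.1 mL/min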